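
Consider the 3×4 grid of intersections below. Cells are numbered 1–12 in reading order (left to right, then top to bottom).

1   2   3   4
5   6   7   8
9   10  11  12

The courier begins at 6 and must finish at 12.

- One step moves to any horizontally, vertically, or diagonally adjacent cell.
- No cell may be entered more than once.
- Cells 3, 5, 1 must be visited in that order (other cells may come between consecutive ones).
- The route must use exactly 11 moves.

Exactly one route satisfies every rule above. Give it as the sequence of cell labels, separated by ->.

6 -> 3 -> 4 -> 8 -> 11 -> 10 -> 9 -> 5 -> 1 -> 2 -> 7 -> 12

The waypoints must appear in the order 3, 5, 1, with no cell reused.
Route from 6: up-right to 3, right to 4, down to 8, down-left to 11, 2× left (reaching 9), 2× up (reaching 1), right to 2, 2× down-right (reaching 12) — 11 moves in all.
Check: order respected (3 at step 1, 5 at step 7, 1 at step 8); 11 moves as required.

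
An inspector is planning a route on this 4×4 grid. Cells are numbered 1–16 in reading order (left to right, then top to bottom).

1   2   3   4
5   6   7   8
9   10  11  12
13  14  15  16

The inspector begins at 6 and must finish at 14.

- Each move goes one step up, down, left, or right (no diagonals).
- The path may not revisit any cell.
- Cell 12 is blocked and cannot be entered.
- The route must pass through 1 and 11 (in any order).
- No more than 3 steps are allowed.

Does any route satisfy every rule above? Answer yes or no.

no

Even ignoring the no-revisit rule, getting from 6 to 14, taking the cheapest ordering 6 → 1 → 11 → 14 needs at least 2 + 4 + 2 = 8 moves (Manhattan distance per leg), which exceeds the 3-move limit.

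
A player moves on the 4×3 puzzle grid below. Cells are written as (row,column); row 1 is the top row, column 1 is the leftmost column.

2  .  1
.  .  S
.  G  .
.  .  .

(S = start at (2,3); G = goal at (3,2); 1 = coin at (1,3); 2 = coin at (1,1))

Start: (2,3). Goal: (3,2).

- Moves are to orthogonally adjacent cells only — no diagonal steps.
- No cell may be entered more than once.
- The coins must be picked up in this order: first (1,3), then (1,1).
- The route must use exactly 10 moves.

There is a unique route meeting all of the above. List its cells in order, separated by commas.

(2,3), (1,3), (1,2), (1,1), (2,1), (3,1), (4,1), (4,2), (4,3), (3,3), (3,2)

The waypoints must appear in the order (1,3), (1,1), with no cell reused.
Route from (2,3): up 1 to (1,3), left 2 to (1,1), down 3 to (4,1), right 2 to (4,3), up 1 to (3,3), left 1 to (3,2) — 10 moves in all.
Check: order respected (1 at step 1, 2 at step 3); 10 moves as required.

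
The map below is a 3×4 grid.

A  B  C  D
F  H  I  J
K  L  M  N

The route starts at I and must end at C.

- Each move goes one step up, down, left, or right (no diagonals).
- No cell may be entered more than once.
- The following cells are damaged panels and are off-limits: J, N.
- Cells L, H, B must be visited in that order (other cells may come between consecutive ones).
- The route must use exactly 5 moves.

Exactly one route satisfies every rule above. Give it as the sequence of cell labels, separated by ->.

The waypoints must appear in the order L, H, B, with no cell reused.
Route from I: down 1 to M, left 1 to L, up 2 to B, right 1 to C — 5 moves in all.
Check: order respected (L at step 2, H at step 3, B at step 4); 5 moves as required.

I -> M -> L -> H -> B -> C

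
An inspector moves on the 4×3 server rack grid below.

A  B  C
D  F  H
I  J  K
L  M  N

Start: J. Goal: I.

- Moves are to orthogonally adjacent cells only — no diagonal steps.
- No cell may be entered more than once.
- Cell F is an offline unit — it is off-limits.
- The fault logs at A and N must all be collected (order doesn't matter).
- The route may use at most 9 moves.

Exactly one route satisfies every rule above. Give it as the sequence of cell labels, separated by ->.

The 9-move cap with required stops at A, N leaves no slack for detours.
Route from J: down to M, right to N, 3× up (reaching C), 2× left (reaching A), 2× down (reaching I) — 9 moves in all.
Check: all required cells visited; 9 ≤ 9 moves.

J -> M -> N -> K -> H -> C -> B -> A -> D -> I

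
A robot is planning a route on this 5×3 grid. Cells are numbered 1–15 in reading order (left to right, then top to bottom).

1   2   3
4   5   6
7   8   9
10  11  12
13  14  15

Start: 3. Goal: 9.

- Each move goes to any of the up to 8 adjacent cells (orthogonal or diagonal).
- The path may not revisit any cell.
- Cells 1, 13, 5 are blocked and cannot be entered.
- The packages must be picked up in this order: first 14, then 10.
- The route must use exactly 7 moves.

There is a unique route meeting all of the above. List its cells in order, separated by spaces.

The waypoints must appear in the order 14, 10, with no cell reused.
Route from 3: down to 6, down-left to 8, down-right to 12, down-left to 14, up-left to 10, right to 11, up-right to 9 — 7 moves in all.
Check: order respected (14 at step 4, 10 at step 5); 7 moves as required.

3 6 8 12 14 10 11 9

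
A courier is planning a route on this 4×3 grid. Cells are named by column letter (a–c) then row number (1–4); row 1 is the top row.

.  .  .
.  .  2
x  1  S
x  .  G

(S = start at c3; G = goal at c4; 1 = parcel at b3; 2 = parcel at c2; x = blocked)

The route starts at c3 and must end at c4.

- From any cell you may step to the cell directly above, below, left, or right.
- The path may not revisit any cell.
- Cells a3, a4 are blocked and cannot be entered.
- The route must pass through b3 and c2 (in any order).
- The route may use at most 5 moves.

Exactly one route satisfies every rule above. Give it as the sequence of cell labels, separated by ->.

Any route must reach b3 and c2 and still end at c4 within 5 moves, so the order of the required stops is forced.
Route from c3: up 1 to c2, left 1 to b2, down 2 to b4, right 1 to c4 — 5 moves in all.
Check: all required cells visited; 5 ≤ 5 moves.

c3 -> c2 -> b2 -> b3 -> b4 -> c4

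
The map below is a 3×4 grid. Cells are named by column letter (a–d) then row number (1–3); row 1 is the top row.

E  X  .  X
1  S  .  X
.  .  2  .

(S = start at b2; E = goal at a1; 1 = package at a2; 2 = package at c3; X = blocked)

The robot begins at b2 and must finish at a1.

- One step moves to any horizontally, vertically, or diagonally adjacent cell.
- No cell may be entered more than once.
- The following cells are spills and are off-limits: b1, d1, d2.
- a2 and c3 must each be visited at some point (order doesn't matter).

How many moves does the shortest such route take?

Any route passes through a2 and c3 in some order between b2 and a1. Summing Chebyshev distances along each leg and taking the cheapest ordering (b2 → c3 → a2 → a1) gives a lower bound of 1 + 2 + 1 = 4 moves.
A route of 4 moves achieves this: b2 → c3 → b3 → a2 → a1.
Since 4 matches the lower bound, it is optimal.

4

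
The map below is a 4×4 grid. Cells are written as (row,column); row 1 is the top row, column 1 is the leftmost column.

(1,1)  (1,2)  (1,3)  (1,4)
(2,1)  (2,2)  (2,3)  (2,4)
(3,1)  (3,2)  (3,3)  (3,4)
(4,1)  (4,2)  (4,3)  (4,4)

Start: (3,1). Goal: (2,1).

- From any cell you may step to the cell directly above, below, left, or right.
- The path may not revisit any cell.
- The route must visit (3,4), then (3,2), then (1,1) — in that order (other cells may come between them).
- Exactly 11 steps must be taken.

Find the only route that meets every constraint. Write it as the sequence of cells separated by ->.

The waypoints must appear in the order (3,4), (3,2), (1,1), with no cell reused.
Route from (3,1): down to (4,1), 3× right (reaching (4,4)), up to (3,4), 2× left (reaching (3,2)), 2× up (reaching (1,2)), left to (1,1), down to (2,1) — 11 moves in all.
Check: order respected ((3,4) at step 5, (3,2) at step 7, (1,1) at step 10); 11 moves as required.

(3,1) -> (4,1) -> (4,2) -> (4,3) -> (4,4) -> (3,4) -> (3,3) -> (3,2) -> (2,2) -> (1,2) -> (1,1) -> (2,1)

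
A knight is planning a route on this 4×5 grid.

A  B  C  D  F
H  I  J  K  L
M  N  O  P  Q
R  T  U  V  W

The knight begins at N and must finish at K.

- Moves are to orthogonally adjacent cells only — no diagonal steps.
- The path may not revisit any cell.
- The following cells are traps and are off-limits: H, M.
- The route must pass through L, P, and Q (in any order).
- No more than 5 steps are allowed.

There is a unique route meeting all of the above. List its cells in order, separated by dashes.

N - O - P - Q - L - K

The budget equals the shortest possible length, so every move has to be on a shortest route through the required cells.
Route from N: right 3 to Q, up 1 to L, left 1 to K — 5 moves in all.
Check: all required cells visited; 5 ≤ 5 moves.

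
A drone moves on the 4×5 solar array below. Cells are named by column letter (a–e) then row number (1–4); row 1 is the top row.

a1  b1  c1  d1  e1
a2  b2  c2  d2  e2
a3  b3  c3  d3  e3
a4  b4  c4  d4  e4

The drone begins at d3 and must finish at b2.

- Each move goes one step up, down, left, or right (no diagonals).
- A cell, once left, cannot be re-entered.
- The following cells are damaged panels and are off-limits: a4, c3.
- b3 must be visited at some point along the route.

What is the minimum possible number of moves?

5

Any route passes through b3 somewhere between d3 and b2. Summing Manhattan distances along the two legs (d3 → b3 → b2) gives a lower bound of 2 + 1 = 3 moves.
That bound ignores the blocked cells. Measuring each leg by the fewest moves that actually steer around them (d3→b3: 4; b3→b2: 1) raises the lower bound to 5.
A route of 5 moves exists: d3 → d4 → c4 → b4 → b3 → b2.
Since 5 matches that lower bound, it is optimal.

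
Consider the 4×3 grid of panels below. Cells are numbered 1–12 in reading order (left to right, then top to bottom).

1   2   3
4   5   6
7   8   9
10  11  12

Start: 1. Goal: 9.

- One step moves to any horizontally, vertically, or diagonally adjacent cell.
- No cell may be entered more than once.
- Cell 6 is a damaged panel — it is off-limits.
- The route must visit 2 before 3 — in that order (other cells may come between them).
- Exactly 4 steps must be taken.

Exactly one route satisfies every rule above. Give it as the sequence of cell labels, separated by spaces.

The waypoints must appear in the order 2, 3, with no cell reused.
Route from 1: 2× right (reaching 3), down-left to 5, down-right to 9 — 4 moves in all.
Check: order respected (2 at step 1, 3 at step 2); 4 moves as required.

1 2 3 5 9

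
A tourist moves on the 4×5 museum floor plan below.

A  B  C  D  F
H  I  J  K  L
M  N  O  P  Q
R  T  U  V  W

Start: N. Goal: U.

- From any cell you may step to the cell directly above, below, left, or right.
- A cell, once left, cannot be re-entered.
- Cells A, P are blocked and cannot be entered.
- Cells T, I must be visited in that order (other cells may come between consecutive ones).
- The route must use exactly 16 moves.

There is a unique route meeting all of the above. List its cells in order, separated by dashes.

The waypoints must appear in the order T, I, with no cell reused.
Route from N: down 1 to T, left 1 to R, up 2 to H, right 1 to I, up 1 to B, right 1 to C, down 1 to J, right 1 to K, up 1 to D, right 1 to F, down 3 to W, left 2 to U — 16 moves in all.
Check: order respected (T at step 1, I at step 5); 16 moves as required.

N - T - R - M - H - I - B - C - J - K - D - F - L - Q - W - V - U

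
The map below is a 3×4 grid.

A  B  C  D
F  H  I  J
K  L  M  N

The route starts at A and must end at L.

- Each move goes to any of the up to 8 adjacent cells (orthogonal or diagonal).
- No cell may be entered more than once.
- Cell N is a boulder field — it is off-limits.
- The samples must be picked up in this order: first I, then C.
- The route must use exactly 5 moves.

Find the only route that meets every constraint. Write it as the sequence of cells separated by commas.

A, B, I, C, H, L

The waypoints must appear in the order I, C, with no cell reused.
Route from A: right to B, down-right to I, up to C, down-left to H, down to L — 5 moves in all.
Check: order respected (I at step 2, C at step 3); 5 moves as required.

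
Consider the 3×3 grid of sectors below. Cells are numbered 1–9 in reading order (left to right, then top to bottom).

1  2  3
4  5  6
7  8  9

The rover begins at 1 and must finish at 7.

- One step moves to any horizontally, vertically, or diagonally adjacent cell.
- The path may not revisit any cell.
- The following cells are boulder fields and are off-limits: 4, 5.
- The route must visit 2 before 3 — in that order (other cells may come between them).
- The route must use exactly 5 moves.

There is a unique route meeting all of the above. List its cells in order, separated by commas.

1, 2, 3, 6, 8, 7

The waypoints must appear in the order 2, 3, with no cell reused.
Route from 1: 2× right (reaching 3), down to 6, down-left to 8, left to 7 — 5 moves in all.
Check: order respected (2 at step 1, 3 at step 2); 5 moves as required.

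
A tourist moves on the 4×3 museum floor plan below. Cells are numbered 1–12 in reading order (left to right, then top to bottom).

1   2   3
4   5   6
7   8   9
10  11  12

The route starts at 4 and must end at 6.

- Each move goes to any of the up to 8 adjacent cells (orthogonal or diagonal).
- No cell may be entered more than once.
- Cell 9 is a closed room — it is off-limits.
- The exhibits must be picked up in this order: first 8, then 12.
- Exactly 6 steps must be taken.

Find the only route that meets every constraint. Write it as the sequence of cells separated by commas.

The waypoints must appear in the order 8, 12, with no cell reused.
Route from 4: down-right 2 to 12, left 1 to 11, up-left 1 to 7, up-right 1 to 5, right 1 to 6 — 6 moves in all.
Check: order respected (8 at step 1, 12 at step 2); 6 moves as required.

4, 8, 12, 11, 7, 5, 6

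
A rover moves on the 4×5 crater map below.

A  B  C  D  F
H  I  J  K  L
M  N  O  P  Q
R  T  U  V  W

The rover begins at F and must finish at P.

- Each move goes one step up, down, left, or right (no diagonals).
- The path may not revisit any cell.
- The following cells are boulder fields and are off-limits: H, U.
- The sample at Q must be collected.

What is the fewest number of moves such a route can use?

Any route passes through Q somewhere between F and P. Summing Manhattan distances along the two legs (F → Q → P) gives a lower bound of 2 + 1 = 3 moves.
A route of 3 moves achieves this: F → L → Q → P.
Since 3 matches the lower bound, it is optimal.

3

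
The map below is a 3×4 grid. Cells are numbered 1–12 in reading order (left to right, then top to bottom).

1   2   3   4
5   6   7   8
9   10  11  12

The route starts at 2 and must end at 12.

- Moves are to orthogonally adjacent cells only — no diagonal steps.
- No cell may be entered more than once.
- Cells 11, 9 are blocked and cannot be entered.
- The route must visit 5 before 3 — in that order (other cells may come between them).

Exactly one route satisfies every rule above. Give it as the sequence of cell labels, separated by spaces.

2 1 5 6 7 3 4 8 12

The waypoints must appear in the order 5, 3, with no cell reused.
Route from 2: left to 1, down to 5, 2× right (reaching 7), up to 3, right to 4, 2× down (reaching 12) — 8 moves in all.
Check: order respected (5 at step 2, 3 at step 5).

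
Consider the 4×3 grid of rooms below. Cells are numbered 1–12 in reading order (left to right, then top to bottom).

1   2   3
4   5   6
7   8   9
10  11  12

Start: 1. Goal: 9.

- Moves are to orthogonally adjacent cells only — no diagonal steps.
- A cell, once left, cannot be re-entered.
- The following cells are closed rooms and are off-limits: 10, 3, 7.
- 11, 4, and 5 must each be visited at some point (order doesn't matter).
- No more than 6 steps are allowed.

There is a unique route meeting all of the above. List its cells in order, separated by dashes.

Any route must reach 11, 4, and 5 and still end at 9 within 6 moves, so the order of the required stops is forced.
Route from 1: down to 4, right to 5, 2× down (reaching 11), right to 12, up to 9 — 6 moves in all.
Check: all required cells visited; 6 ≤ 6 moves.

1 - 4 - 5 - 8 - 11 - 12 - 9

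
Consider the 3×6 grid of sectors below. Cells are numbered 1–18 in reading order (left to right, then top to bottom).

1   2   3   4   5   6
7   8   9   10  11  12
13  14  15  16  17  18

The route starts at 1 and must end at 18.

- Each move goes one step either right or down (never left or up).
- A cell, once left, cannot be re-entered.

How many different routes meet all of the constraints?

A right/down-only route from 1 to 18 makes exactly 2 down-moves and 5 right-moves in some order.
With no other constraints that would be C(7,2) = 21 routes.
That gives 21 routes.

21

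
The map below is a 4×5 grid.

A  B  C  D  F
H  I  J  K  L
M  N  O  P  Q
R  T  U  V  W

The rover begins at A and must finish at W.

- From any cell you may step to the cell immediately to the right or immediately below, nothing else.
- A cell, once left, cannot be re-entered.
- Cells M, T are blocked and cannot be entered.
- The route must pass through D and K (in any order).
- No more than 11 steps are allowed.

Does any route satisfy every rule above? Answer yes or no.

One route that works: A → B → C → D → K → P → V → W.

yes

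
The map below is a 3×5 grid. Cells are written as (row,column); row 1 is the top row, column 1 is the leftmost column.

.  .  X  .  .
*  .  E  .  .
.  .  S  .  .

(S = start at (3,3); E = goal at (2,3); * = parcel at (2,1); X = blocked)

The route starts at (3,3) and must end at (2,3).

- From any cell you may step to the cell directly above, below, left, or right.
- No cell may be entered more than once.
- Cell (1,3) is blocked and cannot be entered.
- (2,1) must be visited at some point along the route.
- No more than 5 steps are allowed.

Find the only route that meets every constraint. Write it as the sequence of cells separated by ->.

The 5-move cap with required stops at (2,1) leaves no slack for detours.
Route from (3,3): left 2 to (3,1), up 1 to (2,1), right 2 to (2,3) — 5 moves in all.
Check: all required cells visited; 5 ≤ 5 moves.

(3,3) -> (3,2) -> (3,1) -> (2,1) -> (2,2) -> (2,3)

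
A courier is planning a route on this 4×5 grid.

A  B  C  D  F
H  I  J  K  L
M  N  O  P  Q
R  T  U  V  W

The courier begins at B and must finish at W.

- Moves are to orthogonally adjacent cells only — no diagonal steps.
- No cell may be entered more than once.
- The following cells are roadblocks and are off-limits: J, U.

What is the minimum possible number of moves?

The Manhattan distance from B to W is |1−4| + |2−5| = 6, so at least 6 moves are needed.
A route of 6 moves achieves this: B → I → N → O → P → V → W.
Since 6 matches the lower bound, it is optimal.

6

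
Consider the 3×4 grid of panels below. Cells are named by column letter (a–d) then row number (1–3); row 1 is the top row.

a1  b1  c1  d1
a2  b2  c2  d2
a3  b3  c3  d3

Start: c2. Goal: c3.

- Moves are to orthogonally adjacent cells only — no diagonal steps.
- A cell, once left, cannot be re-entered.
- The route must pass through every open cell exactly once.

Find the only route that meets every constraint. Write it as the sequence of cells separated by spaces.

Need to visit all 12 open cells exactly once, starting at c2 and ending at c3.
Cell a1 has only two open neighbours (a2 and b1), so the path must pass straight through it: one of those is the cell it's entered from and the other is where it exits.
Route from c2: left 1 to b2, down 1 to b3, left 1 to a3, up 2 to a1, right 3 to d1, down 2 to d3, left 1 to c3 — 11 moves in all.
Check: all 12 open cells covered.

c2 b2 b3 a3 a2 a1 b1 c1 d1 d2 d3 c3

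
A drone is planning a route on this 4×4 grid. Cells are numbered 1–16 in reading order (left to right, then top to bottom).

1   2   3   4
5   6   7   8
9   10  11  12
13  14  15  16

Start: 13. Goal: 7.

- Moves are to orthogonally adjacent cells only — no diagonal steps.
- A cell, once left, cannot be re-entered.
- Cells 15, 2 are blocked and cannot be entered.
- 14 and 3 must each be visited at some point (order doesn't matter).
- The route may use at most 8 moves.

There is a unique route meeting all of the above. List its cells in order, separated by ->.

The budget equals the shortest possible length, so every move has to be on a shortest route through the required cells.
Route from 13: right 1 to 14, up 1 to 10, right 2 to 12, up 2 to 4, left 1 to 3, down 1 to 7 — 8 moves in all.
Check: all required cells visited; 8 ≤ 8 moves.

13 -> 14 -> 10 -> 11 -> 12 -> 8 -> 4 -> 3 -> 7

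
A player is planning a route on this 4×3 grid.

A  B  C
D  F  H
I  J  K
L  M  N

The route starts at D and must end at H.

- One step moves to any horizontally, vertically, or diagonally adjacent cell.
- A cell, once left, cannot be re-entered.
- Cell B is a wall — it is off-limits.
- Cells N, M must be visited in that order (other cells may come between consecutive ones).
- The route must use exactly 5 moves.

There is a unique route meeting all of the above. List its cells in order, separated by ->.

D -> J -> N -> M -> K -> H

The waypoints must appear in the order N, M, with no cell reused.
Route from D: 2× down-right (reaching N), left to M, up-right to K, up to H — 5 moves in all.
Check: order respected (N at step 2, M at step 3); 5 moves as required.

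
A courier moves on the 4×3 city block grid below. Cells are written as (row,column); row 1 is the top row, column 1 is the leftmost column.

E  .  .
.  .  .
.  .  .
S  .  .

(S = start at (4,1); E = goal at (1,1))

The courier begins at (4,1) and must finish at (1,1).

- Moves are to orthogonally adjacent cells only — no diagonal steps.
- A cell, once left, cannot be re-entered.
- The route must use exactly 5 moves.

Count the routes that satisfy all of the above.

6

Need simple routes of exactly 5 moves from (4,1) to (1,1) (Manhattan distance 3, so 1 moves are spent on a detour and 1 undoing it).
Enumerating: (4,1) (3,1) (2,1) (2,2) (1,2) (1,1) | (4,1) (3,1) (3,2) (2,2) (1,2) (1,1) | (4,1) (3,1) (3,2) (2,2) (2,1) (1,1) | (4,1) (4,2) (3,2) (2,2) (1,2) (1,1) | (4,1) (4,2) (3,2) (2,2) (2,1) (1,1) | (4,1) (4,2) (3,2) (3,1) (2,1) (1,1).
That gives 6 routes.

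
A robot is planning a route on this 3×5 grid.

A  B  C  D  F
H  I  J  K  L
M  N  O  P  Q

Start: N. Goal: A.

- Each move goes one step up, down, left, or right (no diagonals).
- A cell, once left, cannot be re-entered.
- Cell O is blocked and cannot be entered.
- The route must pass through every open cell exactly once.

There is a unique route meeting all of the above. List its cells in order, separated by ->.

N -> M -> H -> I -> J -> K -> P -> Q -> L -> F -> D -> C -> B -> A

Need to visit all 14 open cells exactly once, starting at N and ending at A.
Cell Q has only two open neighbours (L and P), so the path must pass straight through it: one of those is the cell it's entered from and the other is where it exits.
Route from N: left 1 to M, up 1 to H, right 3 to K, down 1 to P, right 1 to Q, up 2 to F, left 4 to A — 13 moves in all.
Check: all 14 open cells covered.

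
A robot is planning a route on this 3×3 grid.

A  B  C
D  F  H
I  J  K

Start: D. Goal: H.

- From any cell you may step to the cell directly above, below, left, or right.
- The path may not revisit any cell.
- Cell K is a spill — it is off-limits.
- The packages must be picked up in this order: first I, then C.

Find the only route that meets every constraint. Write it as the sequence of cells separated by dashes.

D - I - J - F - B - C - H

The waypoints must appear in the order I, C, with no cell reused.
Route from D: down 1 to I, right 1 to J, up 2 to B, right 1 to C, down 1 to H — 6 moves in all.
Check: order respected (I at step 1, C at step 5).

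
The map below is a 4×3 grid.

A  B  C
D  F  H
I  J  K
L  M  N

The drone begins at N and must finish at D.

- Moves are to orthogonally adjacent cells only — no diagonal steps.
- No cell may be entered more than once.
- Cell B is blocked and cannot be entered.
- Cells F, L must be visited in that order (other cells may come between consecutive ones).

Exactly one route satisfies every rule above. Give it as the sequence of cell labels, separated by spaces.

The waypoints must appear in the order F, L, with no cell reused.
Route from N: 2× up (reaching H), left to F, 2× down (reaching M), left to L, 2× up (reaching D) — 8 moves in all.
Check: order respected (F at step 3, L at step 6).

N K H F J M L I D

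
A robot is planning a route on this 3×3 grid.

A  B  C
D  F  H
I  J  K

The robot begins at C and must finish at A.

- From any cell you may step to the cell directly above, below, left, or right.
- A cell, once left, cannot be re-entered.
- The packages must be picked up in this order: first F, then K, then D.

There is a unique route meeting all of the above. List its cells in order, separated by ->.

The waypoints must appear in the order F, K, D, with no cell reused.
Route from C: left 1 to B, down 1 to F, right 1 to H, down 1 to K, left 2 to I, up 2 to A — 8 moves in all.
Check: order respected (F at step 2, K at step 4, D at step 7).

C -> B -> F -> H -> K -> J -> I -> D -> A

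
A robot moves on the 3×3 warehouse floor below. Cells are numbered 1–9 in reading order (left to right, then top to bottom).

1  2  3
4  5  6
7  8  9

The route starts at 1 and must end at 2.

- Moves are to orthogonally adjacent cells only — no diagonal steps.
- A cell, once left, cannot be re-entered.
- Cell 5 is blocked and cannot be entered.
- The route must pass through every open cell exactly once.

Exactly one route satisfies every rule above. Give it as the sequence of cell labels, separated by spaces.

1 4 7 8 9 6 3 2

Need to visit all 8 open cells exactly once, starting at 1 and ending at 2.
Cell 4 has only two open neighbours (1 and 7), so the path must pass straight through it: one of those is the cell it's entered from and the other is where it exits.
Route from 1: 2× down (reaching 7), 2× right (reaching 9), 2× up (reaching 3), left to 2 — 7 moves in all.
Check: all 8 open cells covered.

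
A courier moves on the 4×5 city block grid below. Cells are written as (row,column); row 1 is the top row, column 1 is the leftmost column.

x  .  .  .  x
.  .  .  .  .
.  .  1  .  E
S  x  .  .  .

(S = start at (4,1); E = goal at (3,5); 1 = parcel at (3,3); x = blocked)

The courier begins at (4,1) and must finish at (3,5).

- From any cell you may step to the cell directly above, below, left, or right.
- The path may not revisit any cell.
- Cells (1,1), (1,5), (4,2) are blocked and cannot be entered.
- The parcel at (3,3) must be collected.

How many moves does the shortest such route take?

5

Any route passes through (3,3) somewhere between (4,1) and (3,5). Summing Manhattan distances along the two legs ((4,1) → (3,3) → (3,5)) gives a lower bound of 3 + 2 = 5 moves.
A route of 5 moves achieves this: (4,1) → (3,1) → (3,2) → (3,3) → (3,4) → (3,5).
Since 5 matches the lower bound, it is optimal.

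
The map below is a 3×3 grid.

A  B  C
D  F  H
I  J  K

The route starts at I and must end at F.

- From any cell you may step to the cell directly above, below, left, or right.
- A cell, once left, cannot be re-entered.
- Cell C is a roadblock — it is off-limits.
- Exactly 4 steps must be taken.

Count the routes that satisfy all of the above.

Need simple routes of exactly 4 moves from I to F (Manhattan distance 2, so 1 moves are spent on a detour and 1 undoing it).
Enumerating: I D A B F | I J K H F.
That gives 2 routes.

2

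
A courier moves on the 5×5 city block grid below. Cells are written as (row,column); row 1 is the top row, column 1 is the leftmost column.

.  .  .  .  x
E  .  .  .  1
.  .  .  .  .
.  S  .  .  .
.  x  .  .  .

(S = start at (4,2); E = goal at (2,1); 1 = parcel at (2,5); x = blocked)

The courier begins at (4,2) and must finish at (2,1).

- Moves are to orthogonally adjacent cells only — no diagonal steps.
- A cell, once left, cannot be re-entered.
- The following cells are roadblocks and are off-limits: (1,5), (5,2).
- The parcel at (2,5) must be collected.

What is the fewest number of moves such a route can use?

Any route passes through (2,5) somewhere between (4,2) and (2,1). Summing Manhattan distances along the two legs ((4,2) → (2,5) → (2,1)) gives a lower bound of 5 + 4 = 9 moves.
A route of 9 moves achieves this: (4,2) → (3,2) → (3,3) → (3,4) → (3,5) → (2,5) → (2,4) → (2,3) → (2,2) → (2,1).
Since 9 matches the lower bound, it is optimal.

9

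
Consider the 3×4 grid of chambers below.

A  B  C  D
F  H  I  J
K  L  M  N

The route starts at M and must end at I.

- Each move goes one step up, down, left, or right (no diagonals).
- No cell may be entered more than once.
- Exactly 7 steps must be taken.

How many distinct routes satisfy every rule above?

6

Need simple routes of exactly 7 moves from M to I (Manhattan distance 1, so 3 moves are spent on a detour and 3 undoing it).
Enumerating: M L H B C D J I | M L H F A B C I | M L K F A B H I | M L K F A B C I | M L K F H B C I | M N J D C B H I.
That gives 6 routes.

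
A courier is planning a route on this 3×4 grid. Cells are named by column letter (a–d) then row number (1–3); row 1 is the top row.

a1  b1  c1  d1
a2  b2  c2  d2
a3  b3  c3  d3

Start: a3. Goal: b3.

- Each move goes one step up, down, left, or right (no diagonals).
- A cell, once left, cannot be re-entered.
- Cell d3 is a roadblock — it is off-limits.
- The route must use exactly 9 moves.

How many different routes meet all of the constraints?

Need simple routes of exactly 9 moves from a3 to b3 (Manhattan distance 1, so 4 moves are spent on a detour and 4 undoing it).
Enumerating: a3 a2 a1 b1 c1 d1 d2 c2 c3 b3 | a3 a2 a1 b1 c1 d1 d2 c2 b2 b3 | a3 a2 b2 b1 c1 d1 d2 c2 c3 b3.
That gives 3 routes.

3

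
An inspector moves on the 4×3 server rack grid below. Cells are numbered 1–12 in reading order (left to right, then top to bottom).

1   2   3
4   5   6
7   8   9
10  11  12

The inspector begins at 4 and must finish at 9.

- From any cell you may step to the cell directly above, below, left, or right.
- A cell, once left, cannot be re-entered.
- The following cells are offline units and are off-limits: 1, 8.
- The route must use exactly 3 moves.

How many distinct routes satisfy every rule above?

Need simple routes of exactly 3 moves from 4 to 9 (Manhattan distance 3, so 0 moves are spent on a detour and 0 undoing it).
Enumerating: 4 5 6 9.
That gives 1 route.

1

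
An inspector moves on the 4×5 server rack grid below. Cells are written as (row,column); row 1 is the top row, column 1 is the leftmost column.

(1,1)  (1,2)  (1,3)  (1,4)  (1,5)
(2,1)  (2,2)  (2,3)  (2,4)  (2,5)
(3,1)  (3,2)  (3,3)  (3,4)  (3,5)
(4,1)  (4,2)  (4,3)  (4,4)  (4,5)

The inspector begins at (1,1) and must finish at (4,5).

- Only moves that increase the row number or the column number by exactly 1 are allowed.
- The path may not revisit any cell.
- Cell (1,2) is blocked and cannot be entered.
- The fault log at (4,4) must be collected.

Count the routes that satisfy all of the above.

A right/down-only route from (1,1) to (4,5) makes exactly 3 down-moves and 4 right-moves in some order.
With no other constraints that would be C(7,3) = 35 routes.
Split at (4,4) and multiply the segment counts (each segment already excludes blocked cells): (1,1)→(4,4): 10; (4,4)→(4,5): 1; product = 10.
That gives 10 routes.

10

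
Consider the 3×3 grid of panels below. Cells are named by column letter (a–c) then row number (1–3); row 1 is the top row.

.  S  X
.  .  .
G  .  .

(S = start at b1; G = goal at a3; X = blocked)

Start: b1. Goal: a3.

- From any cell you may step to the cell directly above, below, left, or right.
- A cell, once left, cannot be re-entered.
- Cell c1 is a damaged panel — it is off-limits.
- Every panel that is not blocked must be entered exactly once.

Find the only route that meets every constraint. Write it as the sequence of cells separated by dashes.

b1 - a1 - a2 - b2 - c2 - c3 - b3 - a3

Need to visit all 8 open cells exactly once, starting at b1 and ending at a3.
Route from b1: left 1 to a1, down 1 to a2, right 2 to c2, down 1 to c3, left 2 to a3 — 7 moves in all.
Check: all 8 open cells covered.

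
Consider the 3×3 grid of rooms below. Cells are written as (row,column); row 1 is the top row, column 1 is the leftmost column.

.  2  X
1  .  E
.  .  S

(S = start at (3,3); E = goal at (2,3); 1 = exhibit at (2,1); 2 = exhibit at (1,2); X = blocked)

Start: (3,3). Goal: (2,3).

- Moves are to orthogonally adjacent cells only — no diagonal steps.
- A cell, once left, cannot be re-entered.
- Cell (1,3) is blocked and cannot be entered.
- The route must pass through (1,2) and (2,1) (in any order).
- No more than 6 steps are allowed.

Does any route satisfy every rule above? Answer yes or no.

no

Even ignoring the no-revisit rule, getting from (3,3) to (2,3), taking the cheapest ordering (3,3) → (2,1) → (1,2) → (2,3) needs at least 3 + 2 + 2 = 7 moves (Manhattan distance per leg), which exceeds the 6-move limit.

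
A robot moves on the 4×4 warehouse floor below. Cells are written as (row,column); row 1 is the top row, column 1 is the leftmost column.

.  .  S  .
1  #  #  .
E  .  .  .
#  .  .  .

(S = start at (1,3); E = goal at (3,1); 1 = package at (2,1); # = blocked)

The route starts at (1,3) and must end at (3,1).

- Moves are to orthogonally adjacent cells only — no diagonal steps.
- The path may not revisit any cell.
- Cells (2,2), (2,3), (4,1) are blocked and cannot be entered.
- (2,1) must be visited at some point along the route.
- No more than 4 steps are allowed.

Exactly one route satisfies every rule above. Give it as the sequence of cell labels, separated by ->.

(1,3) -> (1,2) -> (1,1) -> (2,1) -> (3,1)

The 4-move cap with required stops at (2,1) leaves no slack for detours.
Route from (1,3): left 2 to (1,1), down 2 to (3,1) — 4 moves in all.
Check: all required cells visited; 4 ≤ 4 moves.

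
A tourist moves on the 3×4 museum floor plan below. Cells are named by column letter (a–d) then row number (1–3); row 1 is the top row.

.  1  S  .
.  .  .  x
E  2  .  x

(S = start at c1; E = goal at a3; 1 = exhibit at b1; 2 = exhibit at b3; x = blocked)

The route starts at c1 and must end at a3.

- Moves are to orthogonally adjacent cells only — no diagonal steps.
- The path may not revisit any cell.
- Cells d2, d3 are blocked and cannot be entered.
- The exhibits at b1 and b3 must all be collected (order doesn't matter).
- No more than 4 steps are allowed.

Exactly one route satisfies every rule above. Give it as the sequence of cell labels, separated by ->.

c1 -> b1 -> b2 -> b3 -> a3

The 4-move cap with required stops at b1, b3 leaves no slack for detours.
Route from c1: left to b1, 2× down (reaching b3), left to a3 — 4 moves in all.
Check: all required cells visited; 4 ≤ 4 moves.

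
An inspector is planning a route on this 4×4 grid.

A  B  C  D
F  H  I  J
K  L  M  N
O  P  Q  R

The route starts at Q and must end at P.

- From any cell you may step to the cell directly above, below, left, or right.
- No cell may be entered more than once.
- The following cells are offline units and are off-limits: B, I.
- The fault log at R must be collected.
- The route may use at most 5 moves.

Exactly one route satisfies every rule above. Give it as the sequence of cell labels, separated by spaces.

Q R N M L P

Any route must reach R and still end at P within 5 moves, so the order of the required stops is forced.
Route from Q: right 1 to R, up 1 to N, left 2 to L, down 1 to P — 5 moves in all.
Check: all required cells visited; 5 ≤ 5 moves.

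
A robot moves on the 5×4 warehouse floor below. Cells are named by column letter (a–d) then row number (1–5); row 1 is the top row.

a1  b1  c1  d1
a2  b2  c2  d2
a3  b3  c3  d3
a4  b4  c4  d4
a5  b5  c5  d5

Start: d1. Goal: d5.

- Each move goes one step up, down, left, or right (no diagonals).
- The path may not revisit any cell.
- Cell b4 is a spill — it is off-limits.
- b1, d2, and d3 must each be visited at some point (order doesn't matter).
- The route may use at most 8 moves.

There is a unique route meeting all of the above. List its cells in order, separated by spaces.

The budget equals the shortest possible length, so every move has to be on a shortest route through the required cells.
Route from d1: left 2 to b1, down 1 to b2, right 2 to d2, down 3 to d5 — 8 moves in all.
Check: all required cells visited; 8 ≤ 8 moves.

d1 c1 b1 b2 c2 d2 d3 d4 d5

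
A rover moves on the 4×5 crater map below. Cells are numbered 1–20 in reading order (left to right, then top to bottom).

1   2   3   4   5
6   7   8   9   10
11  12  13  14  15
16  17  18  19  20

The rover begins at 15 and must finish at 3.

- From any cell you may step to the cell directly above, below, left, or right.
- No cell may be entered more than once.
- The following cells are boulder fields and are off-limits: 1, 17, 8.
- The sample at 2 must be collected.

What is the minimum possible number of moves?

6

Any route passes through 2 somewhere between 15 and 3. Summing Manhattan distances along the two legs (15 → 2 → 3) gives a lower bound of 5 + 1 = 6 moves.
A route of 6 moves achieves this: 15 → 14 → 13 → 12 → 7 → 2 → 3.
Since 6 matches the lower bound, it is optimal.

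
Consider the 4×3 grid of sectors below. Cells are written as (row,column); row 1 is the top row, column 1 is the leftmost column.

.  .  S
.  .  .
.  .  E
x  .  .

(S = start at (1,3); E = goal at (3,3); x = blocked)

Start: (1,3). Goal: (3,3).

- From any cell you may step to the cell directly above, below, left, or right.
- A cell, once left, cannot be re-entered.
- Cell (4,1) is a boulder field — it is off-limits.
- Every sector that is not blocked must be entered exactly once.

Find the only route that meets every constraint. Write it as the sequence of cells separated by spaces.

(1,3) (2,3) (2,2) (1,2) (1,1) (2,1) (3,1) (3,2) (4,2) (4,3) (3,3)

Need to visit all 11 open cells exactly once, starting at (1,3) and ending at (3,3).
Cell (4,3) has only two open neighbours ((3,3) and (4,2)), so the path must pass straight through it: one of those is the cell it's entered from and the other is where it exits.
Route from (1,3): down 1 to (2,3), left 1 to (2,2), up 1 to (1,2), left 1 to (1,1), down 2 to (3,1), right 1 to (3,2), down 1 to (4,2), right 1 to (4,3), up 1 to (3,3) — 10 moves in all.
Check: all 11 open cells covered.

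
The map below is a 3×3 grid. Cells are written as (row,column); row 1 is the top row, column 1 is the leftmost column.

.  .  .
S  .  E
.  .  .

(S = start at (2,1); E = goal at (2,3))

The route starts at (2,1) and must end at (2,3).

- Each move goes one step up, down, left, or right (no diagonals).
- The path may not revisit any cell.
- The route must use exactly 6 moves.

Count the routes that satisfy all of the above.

2

Need simple routes of exactly 6 moves from (2,1) to (2,3) (Manhattan distance 2, so 2 moves are spent on a detour and 2 undoing it).
Enumerating: (2,1) (1,1) (1,2) (2,2) (3,2) (3,3) (2,3) | (2,1) (3,1) (3,2) (2,2) (1,2) (1,3) (2,3).
That gives 2 routes.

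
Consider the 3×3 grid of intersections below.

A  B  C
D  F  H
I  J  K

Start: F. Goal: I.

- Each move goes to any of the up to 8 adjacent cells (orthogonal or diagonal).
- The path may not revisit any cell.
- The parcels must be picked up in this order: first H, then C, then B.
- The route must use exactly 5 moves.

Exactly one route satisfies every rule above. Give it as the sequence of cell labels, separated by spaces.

The waypoints must appear in the order H, C, B, with no cell reused.
Route from F: right to H, up to C, left to B, down-left to D, down to I — 5 moves in all.
Check: order respected (H at step 1, C at step 2, B at step 3); 5 moves as required.

F H C B D I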